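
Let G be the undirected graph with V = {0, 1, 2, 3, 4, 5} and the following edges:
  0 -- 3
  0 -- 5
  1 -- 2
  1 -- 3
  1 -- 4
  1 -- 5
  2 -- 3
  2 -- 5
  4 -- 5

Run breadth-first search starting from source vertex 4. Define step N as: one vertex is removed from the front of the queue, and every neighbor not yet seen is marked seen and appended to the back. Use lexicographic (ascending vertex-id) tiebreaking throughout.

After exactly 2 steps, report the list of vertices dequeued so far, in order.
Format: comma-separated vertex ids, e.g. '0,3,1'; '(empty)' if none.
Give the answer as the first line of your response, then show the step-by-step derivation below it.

4,1

step 1: dequeue 4; queue=[1,5]; order=4
step 2: dequeue 1; queue=[5,2,3]; order=4,1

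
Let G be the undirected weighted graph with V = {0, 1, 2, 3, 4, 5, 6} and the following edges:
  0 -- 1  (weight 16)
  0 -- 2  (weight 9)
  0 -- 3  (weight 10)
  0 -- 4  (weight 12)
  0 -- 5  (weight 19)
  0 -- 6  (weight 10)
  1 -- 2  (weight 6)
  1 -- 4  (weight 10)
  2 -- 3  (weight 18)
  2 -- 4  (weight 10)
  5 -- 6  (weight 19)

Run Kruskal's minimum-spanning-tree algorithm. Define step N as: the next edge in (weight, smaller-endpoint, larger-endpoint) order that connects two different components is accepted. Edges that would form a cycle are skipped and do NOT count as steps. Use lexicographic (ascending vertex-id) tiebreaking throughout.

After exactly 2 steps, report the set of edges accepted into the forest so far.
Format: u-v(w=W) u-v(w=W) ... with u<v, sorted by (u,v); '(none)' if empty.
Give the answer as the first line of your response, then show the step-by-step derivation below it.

0-2(w=9) 1-2(w=6)

step 1: add edge 1-2 (w=6); MST = {1-2(w=6)}
step 2: add edge 0-2 (w=9); MST = {0-2(w=9) 1-2(w=6)}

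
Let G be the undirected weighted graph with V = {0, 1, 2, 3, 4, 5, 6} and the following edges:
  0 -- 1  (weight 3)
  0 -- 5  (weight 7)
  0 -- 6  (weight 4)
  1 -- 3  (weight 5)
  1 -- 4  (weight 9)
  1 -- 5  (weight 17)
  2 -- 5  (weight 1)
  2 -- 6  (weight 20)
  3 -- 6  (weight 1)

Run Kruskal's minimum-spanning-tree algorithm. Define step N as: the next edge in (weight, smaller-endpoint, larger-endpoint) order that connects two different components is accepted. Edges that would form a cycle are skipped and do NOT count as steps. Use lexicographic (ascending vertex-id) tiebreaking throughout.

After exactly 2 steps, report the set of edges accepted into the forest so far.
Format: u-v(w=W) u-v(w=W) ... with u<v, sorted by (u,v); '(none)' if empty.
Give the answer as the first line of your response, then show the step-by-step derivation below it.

2-5(w=1) 3-6(w=1)

step 1: add edge 2-5 (w=1); MST = {2-5(w=1)}
step 2: add edge 3-6 (w=1); MST = {2-5(w=1) 3-6(w=1)}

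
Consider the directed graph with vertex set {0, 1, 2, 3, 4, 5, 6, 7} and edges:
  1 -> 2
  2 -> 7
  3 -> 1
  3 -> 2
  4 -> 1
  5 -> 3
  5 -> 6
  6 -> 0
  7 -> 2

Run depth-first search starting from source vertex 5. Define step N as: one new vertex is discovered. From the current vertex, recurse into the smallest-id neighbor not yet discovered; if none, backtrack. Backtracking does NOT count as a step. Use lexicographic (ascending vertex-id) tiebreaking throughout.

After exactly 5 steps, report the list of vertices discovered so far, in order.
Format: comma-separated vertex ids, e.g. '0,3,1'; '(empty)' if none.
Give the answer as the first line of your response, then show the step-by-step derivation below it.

5,3,1,2,7

step 1: discover 5; path=5; order=5
step 2: discover 3; path=5>3; order=5,3
step 3: discover 1; path=5>3>1; order=5,3,1
step 4: discover 2; path=5>3>1>2; order=5,3,1,2
step 5: discover 7; path=5>3>1>2>7; order=5,3,1,2,7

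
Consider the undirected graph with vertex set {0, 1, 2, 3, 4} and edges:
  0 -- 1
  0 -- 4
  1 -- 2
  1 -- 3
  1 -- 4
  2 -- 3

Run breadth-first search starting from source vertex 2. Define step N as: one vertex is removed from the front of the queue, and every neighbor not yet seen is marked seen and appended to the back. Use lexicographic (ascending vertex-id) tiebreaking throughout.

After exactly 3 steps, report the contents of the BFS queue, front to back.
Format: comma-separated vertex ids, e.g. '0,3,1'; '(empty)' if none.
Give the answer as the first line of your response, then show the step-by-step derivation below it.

0,4

step 1: dequeue 2; queue=[1,3]; order=2
step 2: dequeue 1; queue=[3,0,4]; order=2,1
step 3: dequeue 3; queue=[0,4]; order=2,1,3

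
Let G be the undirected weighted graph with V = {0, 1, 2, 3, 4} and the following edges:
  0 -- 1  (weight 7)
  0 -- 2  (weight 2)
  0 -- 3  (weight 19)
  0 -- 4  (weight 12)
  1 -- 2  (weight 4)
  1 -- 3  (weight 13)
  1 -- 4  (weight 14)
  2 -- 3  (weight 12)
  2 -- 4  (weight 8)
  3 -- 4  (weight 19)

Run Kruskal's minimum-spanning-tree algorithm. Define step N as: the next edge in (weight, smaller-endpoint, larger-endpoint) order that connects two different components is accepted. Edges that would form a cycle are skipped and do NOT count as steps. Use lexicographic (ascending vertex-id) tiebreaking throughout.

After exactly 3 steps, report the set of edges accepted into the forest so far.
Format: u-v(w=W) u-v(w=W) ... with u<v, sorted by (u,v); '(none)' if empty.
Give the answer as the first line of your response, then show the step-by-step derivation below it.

0-2(w=2) 1-2(w=4) 2-4(w=8)

step 1: add edge 0-2 (w=2); MST = {0-2(w=2)}
step 2: add edge 1-2 (w=4); MST = {0-2(w=2) 1-2(w=4)}
step 3: add edge 2-4 (w=8); MST = {0-2(w=2) 1-2(w=4) 2-4(w=8)}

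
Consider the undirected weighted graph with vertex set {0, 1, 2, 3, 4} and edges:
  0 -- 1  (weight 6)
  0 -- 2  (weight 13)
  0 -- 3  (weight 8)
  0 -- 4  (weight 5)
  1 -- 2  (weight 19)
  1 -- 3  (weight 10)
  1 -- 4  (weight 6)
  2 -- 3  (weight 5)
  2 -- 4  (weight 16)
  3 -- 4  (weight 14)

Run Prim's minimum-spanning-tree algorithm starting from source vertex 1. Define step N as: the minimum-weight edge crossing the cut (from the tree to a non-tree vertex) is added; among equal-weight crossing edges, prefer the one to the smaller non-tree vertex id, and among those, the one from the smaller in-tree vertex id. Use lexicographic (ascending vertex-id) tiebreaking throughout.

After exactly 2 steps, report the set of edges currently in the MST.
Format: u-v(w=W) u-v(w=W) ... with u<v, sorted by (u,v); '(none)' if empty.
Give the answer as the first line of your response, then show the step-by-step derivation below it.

0-1(w=6) 0-4(w=5)

step 1: add edge 0-1 (w=6); MST = {0-1(w=6)}
step 2: add edge 0-4 (w=5); MST = {0-1(w=6) 0-4(w=5)}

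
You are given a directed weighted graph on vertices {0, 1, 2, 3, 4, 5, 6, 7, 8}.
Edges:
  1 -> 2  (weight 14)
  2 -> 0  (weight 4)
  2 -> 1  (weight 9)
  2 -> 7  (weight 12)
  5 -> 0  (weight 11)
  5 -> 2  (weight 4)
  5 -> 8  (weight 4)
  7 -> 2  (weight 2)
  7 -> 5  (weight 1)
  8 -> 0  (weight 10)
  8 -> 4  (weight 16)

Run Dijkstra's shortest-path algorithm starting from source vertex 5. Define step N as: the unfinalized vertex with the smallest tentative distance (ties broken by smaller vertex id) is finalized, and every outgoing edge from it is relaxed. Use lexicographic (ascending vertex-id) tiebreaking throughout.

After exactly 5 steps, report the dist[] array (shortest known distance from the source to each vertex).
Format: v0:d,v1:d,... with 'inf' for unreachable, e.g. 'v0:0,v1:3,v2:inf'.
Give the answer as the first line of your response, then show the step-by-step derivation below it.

v0:8,v1:13,v2:4,v3:inf,v4:20,v5:0,v6:inf,v7:16,v8:4

step 1: dist = v0:11,v1:inf,v2:4,v3:inf,v4:inf,v5:0,v6:inf,v7:inf,v8:4
step 2: dist = v0:8,v1:13,v2:4,v3:inf,v4:inf,v5:0,v6:inf,v7:16,v8:4
step 3: dist = v0:8,v1:13,v2:4,v3:inf,v4:20,v5:0,v6:inf,v7:16,v8:4
step 4: dist = v0:8,v1:13,v2:4,v3:inf,v4:20,v5:0,v6:inf,v7:16,v8:4
step 5: dist = v0:8,v1:13,v2:4,v3:inf,v4:20,v5:0,v6:inf,v7:16,v8:4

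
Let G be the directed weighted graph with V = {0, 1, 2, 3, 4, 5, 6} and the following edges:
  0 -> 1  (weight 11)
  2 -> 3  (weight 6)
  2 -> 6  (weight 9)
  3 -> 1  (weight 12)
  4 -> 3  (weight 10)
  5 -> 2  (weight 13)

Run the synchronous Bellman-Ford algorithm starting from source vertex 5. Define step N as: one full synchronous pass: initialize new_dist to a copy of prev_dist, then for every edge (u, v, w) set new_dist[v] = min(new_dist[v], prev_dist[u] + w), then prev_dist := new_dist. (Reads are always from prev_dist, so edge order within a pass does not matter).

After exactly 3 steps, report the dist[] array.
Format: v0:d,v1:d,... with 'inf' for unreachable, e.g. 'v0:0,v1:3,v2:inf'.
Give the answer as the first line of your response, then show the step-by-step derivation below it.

v0:inf,v1:31,v2:13,v3:19,v4:inf,v5:0,v6:22

step 1: dist = v0:inf,v1:inf,v2:13,v3:inf,v4:inf,v5:0,v6:inf
step 2: dist = v0:inf,v1:inf,v2:13,v3:19,v4:inf,v5:0,v6:22
step 3: dist = v0:inf,v1:31,v2:13,v3:19,v4:inf,v5:0,v6:22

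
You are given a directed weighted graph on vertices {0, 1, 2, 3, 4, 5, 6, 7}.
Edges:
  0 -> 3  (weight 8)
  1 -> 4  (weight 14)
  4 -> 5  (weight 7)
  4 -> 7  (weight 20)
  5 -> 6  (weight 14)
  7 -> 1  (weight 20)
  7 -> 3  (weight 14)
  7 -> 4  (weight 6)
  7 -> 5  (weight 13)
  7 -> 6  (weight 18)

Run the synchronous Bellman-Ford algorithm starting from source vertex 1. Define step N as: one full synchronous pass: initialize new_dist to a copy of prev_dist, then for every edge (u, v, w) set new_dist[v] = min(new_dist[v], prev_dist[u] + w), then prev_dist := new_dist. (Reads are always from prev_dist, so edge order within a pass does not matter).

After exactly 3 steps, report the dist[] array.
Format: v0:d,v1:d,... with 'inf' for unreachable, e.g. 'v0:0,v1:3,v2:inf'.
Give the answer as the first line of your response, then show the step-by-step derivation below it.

v0:inf,v1:0,v2:inf,v3:48,v4:14,v5:21,v6:35,v7:34

step 1: dist = v0:inf,v1:0,v2:inf,v3:inf,v4:14,v5:inf,v6:inf,v7:inf
step 2: dist = v0:inf,v1:0,v2:inf,v3:inf,v4:14,v5:21,v6:inf,v7:34
step 3: dist = v0:inf,v1:0,v2:inf,v3:48,v4:14,v5:21,v6:35,v7:34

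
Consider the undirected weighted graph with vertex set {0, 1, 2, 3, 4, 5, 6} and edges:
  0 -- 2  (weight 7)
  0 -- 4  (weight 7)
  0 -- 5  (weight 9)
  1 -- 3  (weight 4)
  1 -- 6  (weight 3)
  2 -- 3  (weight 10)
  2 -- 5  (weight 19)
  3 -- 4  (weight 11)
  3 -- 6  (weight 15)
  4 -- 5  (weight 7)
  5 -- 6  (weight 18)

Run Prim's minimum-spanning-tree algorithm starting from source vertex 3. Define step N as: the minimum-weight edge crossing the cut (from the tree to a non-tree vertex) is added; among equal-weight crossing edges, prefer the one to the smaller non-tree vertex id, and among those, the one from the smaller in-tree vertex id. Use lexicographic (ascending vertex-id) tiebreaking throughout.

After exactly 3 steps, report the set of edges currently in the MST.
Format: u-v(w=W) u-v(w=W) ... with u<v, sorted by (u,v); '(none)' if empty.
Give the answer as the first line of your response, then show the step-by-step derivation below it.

1-3(w=4) 1-6(w=3) 2-3(w=10)

step 1: add edge 1-3 (w=4); MST = {1-3(w=4)}
step 2: add edge 1-6 (w=3); MST = {1-3(w=4) 1-6(w=3)}
step 3: add edge 2-3 (w=10); MST = {1-3(w=4) 1-6(w=3) 2-3(w=10)}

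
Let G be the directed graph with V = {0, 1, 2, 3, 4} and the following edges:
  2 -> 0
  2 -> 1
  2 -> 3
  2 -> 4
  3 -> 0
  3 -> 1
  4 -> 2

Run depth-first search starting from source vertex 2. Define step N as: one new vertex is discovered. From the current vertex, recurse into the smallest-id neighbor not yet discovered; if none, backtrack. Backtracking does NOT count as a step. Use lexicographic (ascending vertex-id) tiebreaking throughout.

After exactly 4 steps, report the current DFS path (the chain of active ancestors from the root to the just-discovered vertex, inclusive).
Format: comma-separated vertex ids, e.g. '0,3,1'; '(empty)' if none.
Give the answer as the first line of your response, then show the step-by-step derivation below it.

2,3

step 1: discover 2; path=2; order=2
step 2: discover 0; path=2>0; order=2,0
step 3: discover 1; path=2>1; order=2,0,1
step 4: discover 3; path=2>3; order=2,0,1,3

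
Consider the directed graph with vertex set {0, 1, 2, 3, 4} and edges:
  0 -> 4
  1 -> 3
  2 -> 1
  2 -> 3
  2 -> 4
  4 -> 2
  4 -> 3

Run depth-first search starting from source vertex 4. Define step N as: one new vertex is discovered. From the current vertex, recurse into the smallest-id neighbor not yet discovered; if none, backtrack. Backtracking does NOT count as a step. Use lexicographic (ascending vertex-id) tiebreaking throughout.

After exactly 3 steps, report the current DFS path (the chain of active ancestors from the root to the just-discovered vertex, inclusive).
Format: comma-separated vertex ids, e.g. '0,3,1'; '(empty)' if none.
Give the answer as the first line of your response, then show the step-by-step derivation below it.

4,2,1

step 1: discover 4; path=4; order=4
step 2: discover 2; path=4>2; order=4,2
step 3: discover 1; path=4>2>1; order=4,2,1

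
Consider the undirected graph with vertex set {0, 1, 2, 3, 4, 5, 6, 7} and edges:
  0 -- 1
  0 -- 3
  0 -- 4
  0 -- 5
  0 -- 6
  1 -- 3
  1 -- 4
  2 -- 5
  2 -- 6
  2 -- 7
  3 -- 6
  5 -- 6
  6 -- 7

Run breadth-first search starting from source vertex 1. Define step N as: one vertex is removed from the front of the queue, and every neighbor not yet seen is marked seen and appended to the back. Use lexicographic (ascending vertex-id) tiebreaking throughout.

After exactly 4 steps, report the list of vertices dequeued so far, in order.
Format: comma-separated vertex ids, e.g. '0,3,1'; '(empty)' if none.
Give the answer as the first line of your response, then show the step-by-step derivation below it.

1,0,3,4

step 1: dequeue 1; queue=[0,3,4]; order=1
step 2: dequeue 0; queue=[3,4,5,6]; order=1,0
step 3: dequeue 3; queue=[4,5,6]; order=1,0,3
step 4: dequeue 4; queue=[5,6]; order=1,0,3,4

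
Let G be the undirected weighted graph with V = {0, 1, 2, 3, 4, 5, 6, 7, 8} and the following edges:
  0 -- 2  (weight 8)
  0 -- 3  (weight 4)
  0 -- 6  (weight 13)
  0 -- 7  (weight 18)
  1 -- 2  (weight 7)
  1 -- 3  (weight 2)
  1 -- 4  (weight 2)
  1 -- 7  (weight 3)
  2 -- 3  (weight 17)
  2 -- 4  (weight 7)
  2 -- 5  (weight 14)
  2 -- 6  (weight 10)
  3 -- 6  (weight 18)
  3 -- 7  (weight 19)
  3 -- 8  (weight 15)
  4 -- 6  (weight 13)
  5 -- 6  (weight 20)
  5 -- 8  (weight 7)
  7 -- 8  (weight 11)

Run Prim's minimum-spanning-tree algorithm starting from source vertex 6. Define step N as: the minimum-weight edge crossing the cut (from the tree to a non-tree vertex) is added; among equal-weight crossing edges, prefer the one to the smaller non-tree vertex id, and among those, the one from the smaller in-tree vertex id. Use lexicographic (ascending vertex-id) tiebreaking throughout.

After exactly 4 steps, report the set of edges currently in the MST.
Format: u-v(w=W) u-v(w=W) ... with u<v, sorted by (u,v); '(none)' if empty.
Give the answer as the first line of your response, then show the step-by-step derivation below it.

1-2(w=7) 1-3(w=2) 1-4(w=2) 2-6(w=10)

step 1: add edge 2-6 (w=10); MST = {2-6(w=10)}
step 2: add edge 1-2 (w=7); MST = {1-2(w=7) 2-6(w=10)}
step 3: add edge 1-3 (w=2); MST = {1-2(w=7) 1-3(w=2) 2-6(w=10)}
step 4: add edge 1-4 (w=2); MST = {1-2(w=7) 1-3(w=2) 1-4(w=2) 2-6(w=10)}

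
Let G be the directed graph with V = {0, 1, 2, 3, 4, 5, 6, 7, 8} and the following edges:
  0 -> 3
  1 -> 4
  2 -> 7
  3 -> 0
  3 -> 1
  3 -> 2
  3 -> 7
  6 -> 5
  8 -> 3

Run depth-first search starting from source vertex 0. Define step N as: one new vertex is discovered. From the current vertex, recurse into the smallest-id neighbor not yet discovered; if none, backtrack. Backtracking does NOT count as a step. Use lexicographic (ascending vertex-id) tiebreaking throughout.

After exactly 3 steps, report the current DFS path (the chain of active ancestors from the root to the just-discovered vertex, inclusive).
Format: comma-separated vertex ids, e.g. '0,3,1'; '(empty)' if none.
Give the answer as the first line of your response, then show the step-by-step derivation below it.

0,3,1

step 1: discover 0; path=0; order=0
step 2: discover 3; path=0>3; order=0,3
step 3: discover 1; path=0>3>1; order=0,3,1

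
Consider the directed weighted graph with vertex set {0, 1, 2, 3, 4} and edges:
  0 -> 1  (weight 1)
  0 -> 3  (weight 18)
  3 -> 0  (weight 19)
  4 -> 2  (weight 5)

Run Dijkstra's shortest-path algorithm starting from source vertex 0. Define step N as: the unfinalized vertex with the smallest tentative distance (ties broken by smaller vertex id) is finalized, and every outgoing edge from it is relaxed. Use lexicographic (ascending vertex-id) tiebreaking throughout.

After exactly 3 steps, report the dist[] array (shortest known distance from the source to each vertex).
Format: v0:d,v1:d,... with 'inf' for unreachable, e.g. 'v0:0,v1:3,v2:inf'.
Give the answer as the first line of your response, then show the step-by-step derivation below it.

v0:0,v1:1,v2:inf,v3:18,v4:inf

step 1: dist = v0:0,v1:1,v2:inf,v3:18,v4:inf
step 2: dist = v0:0,v1:1,v2:inf,v3:18,v4:inf
step 3: dist = v0:0,v1:1,v2:inf,v3:18,v4:inf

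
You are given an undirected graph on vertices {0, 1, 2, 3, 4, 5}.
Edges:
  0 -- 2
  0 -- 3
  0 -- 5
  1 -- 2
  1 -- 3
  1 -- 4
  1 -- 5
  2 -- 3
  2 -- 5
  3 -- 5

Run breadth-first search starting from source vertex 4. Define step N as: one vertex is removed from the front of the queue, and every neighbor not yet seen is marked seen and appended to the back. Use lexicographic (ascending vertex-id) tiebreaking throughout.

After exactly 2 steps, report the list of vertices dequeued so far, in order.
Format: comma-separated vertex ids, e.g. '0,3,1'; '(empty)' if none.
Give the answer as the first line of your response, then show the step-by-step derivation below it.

4,1

step 1: dequeue 4; queue=[1]; order=4
step 2: dequeue 1; queue=[2,3,5]; order=4,1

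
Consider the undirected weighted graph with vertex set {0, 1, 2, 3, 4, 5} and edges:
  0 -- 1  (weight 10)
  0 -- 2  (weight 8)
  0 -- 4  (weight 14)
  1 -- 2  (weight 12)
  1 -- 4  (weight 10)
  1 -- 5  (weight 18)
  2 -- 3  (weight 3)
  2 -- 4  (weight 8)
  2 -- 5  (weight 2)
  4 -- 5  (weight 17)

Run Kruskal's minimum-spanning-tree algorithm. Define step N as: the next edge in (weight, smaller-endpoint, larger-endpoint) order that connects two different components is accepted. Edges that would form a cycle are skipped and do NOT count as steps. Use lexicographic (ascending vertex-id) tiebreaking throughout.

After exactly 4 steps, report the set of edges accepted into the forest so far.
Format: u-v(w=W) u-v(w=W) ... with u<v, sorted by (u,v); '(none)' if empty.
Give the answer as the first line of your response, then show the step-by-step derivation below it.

0-2(w=8) 2-3(w=3) 2-4(w=8) 2-5(w=2)

step 1: add edge 2-5 (w=2); MST = {2-5(w=2)}
step 2: add edge 2-3 (w=3); MST = {2-3(w=3) 2-5(w=2)}
step 3: add edge 0-2 (w=8); MST = {0-2(w=8) 2-3(w=3) 2-5(w=2)}
step 4: add edge 2-4 (w=8); MST = {0-2(w=8) 2-3(w=3) 2-4(w=8) 2-5(w=2)}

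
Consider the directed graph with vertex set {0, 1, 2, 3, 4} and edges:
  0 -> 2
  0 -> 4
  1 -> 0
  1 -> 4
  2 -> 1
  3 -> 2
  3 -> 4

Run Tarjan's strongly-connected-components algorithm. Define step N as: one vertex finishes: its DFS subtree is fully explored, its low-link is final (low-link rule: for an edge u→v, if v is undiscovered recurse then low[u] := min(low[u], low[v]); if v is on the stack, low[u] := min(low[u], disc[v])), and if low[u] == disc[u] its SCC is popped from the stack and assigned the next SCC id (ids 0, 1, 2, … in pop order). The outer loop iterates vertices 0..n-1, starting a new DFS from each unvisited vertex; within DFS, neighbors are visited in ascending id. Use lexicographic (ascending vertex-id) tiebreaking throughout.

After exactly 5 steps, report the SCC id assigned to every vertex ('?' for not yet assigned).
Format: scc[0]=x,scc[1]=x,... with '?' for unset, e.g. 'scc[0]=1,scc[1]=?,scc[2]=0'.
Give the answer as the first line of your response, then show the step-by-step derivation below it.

scc[0]=1,scc[1]=1,scc[2]=1,scc[3]=2,scc[4]=0

step 1: low=(low[0]=0,low[1]=0,low[2]=1,low[3]=?,low[4]=3); scc=(scc[0]=?,scc[1]=?,scc[2]=?,scc[3]=?,scc[4]=0)
step 2: low=(low[0]=0,low[1]=0,low[2]=1,low[3]=?,low[4]=3); scc=(scc[0]=?,scc[1]=?,scc[2]=?,scc[3]=?,scc[4]=0)
step 3: low=(low[0]=0,low[1]=0,low[2]=0,low[3]=?,low[4]=3); scc=(scc[0]=?,scc[1]=?,scc[2]=?,scc[3]=?,scc[4]=0)
step 4: low=(low[0]=0,low[1]=0,low[2]=0,low[3]=?,low[4]=3); scc=(scc[0]=1,scc[1]=1,scc[2]=1,scc[3]=?,scc[4]=0)
step 5: low=(low[0]=0,low[1]=0,low[2]=0,low[3]=4,low[4]=3); scc=(scc[0]=1,scc[1]=1,scc[2]=1,scc[3]=2,scc[4]=0)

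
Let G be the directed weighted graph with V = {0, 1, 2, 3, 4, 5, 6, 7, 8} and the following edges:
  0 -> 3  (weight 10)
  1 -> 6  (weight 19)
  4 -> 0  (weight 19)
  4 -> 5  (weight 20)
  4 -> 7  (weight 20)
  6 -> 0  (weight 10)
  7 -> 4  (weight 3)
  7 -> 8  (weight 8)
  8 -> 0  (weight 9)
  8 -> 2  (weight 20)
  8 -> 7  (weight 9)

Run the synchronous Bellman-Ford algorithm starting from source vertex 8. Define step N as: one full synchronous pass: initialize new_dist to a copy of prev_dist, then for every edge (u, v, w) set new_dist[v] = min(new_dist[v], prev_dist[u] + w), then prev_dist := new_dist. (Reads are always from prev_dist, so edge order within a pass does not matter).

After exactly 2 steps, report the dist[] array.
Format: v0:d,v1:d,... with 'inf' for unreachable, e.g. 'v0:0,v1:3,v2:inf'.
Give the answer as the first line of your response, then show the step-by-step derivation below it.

v0:9,v1:inf,v2:20,v3:19,v4:12,v5:inf,v6:inf,v7:9,v8:0

step 1: dist = v0:9,v1:inf,v2:20,v3:inf,v4:inf,v5:inf,v6:inf,v7:9,v8:0
step 2: dist = v0:9,v1:inf,v2:20,v3:19,v4:12,v5:inf,v6:inf,v7:9,v8:0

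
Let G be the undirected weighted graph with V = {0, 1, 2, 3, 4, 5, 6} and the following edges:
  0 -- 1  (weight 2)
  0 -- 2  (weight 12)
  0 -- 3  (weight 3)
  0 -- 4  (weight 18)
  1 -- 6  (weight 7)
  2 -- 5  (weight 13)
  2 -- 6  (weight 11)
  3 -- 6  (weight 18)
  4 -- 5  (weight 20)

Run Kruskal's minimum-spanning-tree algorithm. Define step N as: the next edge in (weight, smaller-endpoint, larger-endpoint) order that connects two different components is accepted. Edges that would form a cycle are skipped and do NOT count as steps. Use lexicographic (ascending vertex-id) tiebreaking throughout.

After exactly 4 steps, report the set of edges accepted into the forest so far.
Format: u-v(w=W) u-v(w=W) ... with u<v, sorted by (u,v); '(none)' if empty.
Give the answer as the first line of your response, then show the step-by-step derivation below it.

0-1(w=2) 0-3(w=3) 1-6(w=7) 2-6(w=11)

step 1: add edge 0-1 (w=2); MST = {0-1(w=2)}
step 2: add edge 0-3 (w=3); MST = {0-1(w=2) 0-3(w=3)}
step 3: add edge 1-6 (w=7); MST = {0-1(w=2) 0-3(w=3) 1-6(w=7)}
step 4: add edge 2-6 (w=11); MST = {0-1(w=2) 0-3(w=3) 1-6(w=7) 2-6(w=11)}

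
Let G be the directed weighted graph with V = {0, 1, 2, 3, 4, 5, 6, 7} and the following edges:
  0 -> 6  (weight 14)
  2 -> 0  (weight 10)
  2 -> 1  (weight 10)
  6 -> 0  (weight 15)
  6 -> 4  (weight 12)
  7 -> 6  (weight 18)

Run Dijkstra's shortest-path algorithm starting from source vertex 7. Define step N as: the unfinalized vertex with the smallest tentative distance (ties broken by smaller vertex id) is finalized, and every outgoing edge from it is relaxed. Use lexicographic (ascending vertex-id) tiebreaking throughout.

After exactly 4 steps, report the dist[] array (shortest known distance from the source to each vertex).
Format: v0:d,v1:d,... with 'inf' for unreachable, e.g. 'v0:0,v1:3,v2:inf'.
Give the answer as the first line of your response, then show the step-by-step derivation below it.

v0:33,v1:inf,v2:inf,v3:inf,v4:30,v5:inf,v6:18,v7:0

step 1: dist = v0:inf,v1:inf,v2:inf,v3:inf,v4:inf,v5:inf,v6:18,v7:0
step 2: dist = v0:33,v1:inf,v2:inf,v3:inf,v4:30,v5:inf,v6:18,v7:0
step 3: dist = v0:33,v1:inf,v2:inf,v3:inf,v4:30,v5:inf,v6:18,v7:0
step 4: dist = v0:33,v1:inf,v2:inf,v3:inf,v4:30,v5:inf,v6:18,v7:0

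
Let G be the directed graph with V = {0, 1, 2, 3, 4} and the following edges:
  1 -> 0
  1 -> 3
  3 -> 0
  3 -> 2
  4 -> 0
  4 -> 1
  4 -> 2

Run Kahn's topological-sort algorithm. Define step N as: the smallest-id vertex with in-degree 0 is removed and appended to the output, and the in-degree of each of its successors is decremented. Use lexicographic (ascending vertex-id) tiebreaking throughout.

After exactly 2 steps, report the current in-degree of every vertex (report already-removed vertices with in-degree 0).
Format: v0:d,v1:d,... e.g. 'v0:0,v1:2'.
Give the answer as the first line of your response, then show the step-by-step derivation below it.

v0:1,v1:0,v2:1,v3:0,v4:0

step 1: output 4; order=[4]; indeg=(2,0,1,1,0)
step 2: output 1; order=[4,1]; indeg=(1,0,1,0,0)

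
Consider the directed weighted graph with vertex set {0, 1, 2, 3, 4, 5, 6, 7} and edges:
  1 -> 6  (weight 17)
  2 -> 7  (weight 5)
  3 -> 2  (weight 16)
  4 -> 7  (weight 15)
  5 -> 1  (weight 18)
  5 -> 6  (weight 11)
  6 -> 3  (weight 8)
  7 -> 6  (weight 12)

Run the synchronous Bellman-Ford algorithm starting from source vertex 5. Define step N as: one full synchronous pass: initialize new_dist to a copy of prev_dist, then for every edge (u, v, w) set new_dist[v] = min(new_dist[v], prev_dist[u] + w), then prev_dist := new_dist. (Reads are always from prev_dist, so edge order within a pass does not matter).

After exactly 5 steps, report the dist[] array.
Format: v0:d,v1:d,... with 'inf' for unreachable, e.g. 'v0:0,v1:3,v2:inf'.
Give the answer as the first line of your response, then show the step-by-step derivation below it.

v0:inf,v1:18,v2:35,v3:19,v4:inf,v5:0,v6:11,v7:40

step 1: dist = v0:inf,v1:18,v2:inf,v3:inf,v4:inf,v5:0,v6:11,v7:inf
step 2: dist = v0:inf,v1:18,v2:inf,v3:19,v4:inf,v5:0,v6:11,v7:inf
step 3: dist = v0:inf,v1:18,v2:35,v3:19,v4:inf,v5:0,v6:11,v7:inf
step 4: dist = v0:inf,v1:18,v2:35,v3:19,v4:inf,v5:0,v6:11,v7:40
step 5: dist = v0:inf,v1:18,v2:35,v3:19,v4:inf,v5:0,v6:11,v7:40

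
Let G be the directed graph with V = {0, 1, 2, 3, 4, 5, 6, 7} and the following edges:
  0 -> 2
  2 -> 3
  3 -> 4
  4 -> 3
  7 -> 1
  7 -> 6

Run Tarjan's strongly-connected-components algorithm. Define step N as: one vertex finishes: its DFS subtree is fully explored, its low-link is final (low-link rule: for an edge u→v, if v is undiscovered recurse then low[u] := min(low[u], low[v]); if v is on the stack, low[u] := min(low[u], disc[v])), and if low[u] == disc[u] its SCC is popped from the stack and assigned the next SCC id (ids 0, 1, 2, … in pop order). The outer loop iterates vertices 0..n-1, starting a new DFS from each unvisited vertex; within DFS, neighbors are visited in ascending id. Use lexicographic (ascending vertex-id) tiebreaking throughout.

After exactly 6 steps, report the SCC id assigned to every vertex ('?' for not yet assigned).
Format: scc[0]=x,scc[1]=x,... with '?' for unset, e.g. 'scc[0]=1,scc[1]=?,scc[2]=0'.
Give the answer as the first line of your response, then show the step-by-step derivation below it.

scc[0]=2,scc[1]=3,scc[2]=1,scc[3]=0,scc[4]=0,scc[5]=4,scc[6]=?,scc[7]=?

step 1: low=(low[0]=0,low[1]=?,low[2]=1,low[3]=2,low[4]=2,low[5]=?,low[6]=?,low[7]=?); scc=(scc[0]=?,scc[1]=?,scc[2]=?,scc[3]=?,scc[4]=?,scc[5]=?,scc[6]=?,scc[7]=?)
step 2: low=(low[0]=0,low[1]=?,low[2]=1,low[3]=2,low[4]=2,low[5]=?,low[6]=?,low[7]=?); scc=(scc[0]=?,scc[1]=?,scc[2]=?,scc[3]=0,scc[4]=0,scc[5]=?,scc[6]=?,scc[7]=?)
step 3: low=(low[0]=0,low[1]=?,low[2]=1,low[3]=2,low[4]=2,low[5]=?,low[6]=?,low[7]=?); scc=(scc[0]=?,scc[1]=?,scc[2]=1,scc[3]=0,scc[4]=0,scc[5]=?,scc[6]=?,scc[7]=?)
step 4: low=(low[0]=0,low[1]=?,low[2]=1,low[3]=2,low[4]=2,low[5]=?,low[6]=?,low[7]=?); scc=(scc[0]=2,scc[1]=?,scc[2]=1,scc[3]=0,scc[4]=0,scc[5]=?,scc[6]=?,scc[7]=?)
step 5: low=(low[0]=0,low[1]=4,low[2]=1,low[3]=2,low[4]=2,low[5]=?,low[6]=?,low[7]=?); scc=(scc[0]=2,scc[1]=3,scc[2]=1,scc[3]=0,scc[4]=0,scc[5]=?,scc[6]=?,scc[7]=?)
step 6: low=(low[0]=0,low[1]=4,low[2]=1,low[3]=2,low[4]=2,low[5]=5,low[6]=?,low[7]=?); scc=(scc[0]=2,scc[1]=3,scc[2]=1,scc[3]=0,scc[4]=0,scc[5]=4,scc[6]=?,scc[7]=?)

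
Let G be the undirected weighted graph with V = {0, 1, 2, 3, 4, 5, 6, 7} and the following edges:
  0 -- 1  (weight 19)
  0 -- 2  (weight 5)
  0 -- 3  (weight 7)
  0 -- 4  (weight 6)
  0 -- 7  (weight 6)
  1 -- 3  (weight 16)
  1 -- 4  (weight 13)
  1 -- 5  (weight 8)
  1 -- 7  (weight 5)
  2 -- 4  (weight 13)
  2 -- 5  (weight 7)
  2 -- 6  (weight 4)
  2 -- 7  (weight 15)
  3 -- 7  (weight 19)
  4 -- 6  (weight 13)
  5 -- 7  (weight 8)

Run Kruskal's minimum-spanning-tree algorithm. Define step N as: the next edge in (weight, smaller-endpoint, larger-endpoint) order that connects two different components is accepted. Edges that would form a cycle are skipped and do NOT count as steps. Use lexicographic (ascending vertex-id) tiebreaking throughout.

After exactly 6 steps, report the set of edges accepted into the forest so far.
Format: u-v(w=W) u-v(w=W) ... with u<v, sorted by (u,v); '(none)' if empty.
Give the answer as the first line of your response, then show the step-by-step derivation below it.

0-2(w=5) 0-3(w=7) 0-4(w=6) 0-7(w=6) 1-7(w=5) 2-6(w=4)

step 1: add edge 2-6 (w=4); MST = {2-6(w=4)}
step 2: add edge 0-2 (w=5); MST = {0-2(w=5) 2-6(w=4)}
step 3: add edge 1-7 (w=5); MST = {0-2(w=5) 1-7(w=5) 2-6(w=4)}
step 4: add edge 0-4 (w=6); MST = {0-2(w=5) 0-4(w=6) 1-7(w=5) 2-6(w=4)}
step 5: add edge 0-7 (w=6); MST = {0-2(w=5) 0-4(w=6) 0-7(w=6) 1-7(w=5) 2-6(w=4)}
step 6: add edge 0-3 (w=7); MST = {0-2(w=5) 0-3(w=7) 0-4(w=6) 0-7(w=6) 1-7(w=5) 2-6(w=4)}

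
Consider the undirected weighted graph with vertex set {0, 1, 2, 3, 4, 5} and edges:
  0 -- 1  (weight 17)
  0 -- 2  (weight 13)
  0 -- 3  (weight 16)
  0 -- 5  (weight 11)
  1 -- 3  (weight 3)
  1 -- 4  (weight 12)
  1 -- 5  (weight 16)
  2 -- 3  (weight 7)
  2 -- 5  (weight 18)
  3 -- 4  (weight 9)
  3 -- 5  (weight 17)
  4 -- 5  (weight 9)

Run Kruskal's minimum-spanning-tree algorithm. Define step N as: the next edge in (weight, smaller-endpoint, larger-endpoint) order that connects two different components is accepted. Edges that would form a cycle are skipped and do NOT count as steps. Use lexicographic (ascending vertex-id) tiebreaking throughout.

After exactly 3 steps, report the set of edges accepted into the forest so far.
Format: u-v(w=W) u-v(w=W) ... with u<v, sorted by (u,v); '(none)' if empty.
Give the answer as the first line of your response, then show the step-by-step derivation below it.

1-3(w=3) 2-3(w=7) 3-4(w=9)

step 1: add edge 1-3 (w=3); MST = {1-3(w=3)}
step 2: add edge 2-3 (w=7); MST = {1-3(w=3) 2-3(w=7)}
step 3: add edge 3-4 (w=9); MST = {1-3(w=3) 2-3(w=7) 3-4(w=9)}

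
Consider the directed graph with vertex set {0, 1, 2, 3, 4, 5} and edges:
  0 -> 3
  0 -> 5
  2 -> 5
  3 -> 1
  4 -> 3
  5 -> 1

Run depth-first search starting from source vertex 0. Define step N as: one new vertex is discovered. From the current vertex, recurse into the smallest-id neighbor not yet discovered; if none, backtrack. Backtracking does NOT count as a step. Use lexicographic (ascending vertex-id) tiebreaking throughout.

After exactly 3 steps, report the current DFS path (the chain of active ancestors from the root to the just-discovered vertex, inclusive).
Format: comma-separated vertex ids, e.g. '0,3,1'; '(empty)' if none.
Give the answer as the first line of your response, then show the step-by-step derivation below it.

0,3,1

step 1: discover 0; path=0; order=0
step 2: discover 3; path=0>3; order=0,3
step 3: discover 1; path=0>3>1; order=0,3,1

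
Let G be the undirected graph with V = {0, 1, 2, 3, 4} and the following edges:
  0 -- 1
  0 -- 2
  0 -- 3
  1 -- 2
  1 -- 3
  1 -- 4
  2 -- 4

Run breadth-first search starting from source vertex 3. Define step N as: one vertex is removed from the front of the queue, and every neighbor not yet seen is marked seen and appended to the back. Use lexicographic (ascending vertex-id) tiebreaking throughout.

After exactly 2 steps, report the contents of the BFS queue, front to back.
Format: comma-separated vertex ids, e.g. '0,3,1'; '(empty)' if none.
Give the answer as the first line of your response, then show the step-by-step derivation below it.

1,2

step 1: dequeue 3; queue=[0,1]; order=3
step 2: dequeue 0; queue=[1,2]; order=3,0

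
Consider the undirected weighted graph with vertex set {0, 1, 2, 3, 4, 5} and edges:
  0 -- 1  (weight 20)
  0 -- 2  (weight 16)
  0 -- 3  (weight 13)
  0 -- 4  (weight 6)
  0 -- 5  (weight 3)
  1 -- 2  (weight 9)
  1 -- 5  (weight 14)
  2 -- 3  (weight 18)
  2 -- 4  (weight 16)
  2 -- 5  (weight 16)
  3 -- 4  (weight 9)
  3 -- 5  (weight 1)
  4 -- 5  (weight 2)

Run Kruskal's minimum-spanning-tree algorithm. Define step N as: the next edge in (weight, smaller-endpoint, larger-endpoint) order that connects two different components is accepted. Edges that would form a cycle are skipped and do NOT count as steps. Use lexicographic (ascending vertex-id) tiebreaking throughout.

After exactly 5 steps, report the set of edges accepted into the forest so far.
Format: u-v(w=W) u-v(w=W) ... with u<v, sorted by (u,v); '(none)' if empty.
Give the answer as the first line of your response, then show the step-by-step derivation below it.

0-5(w=3) 1-2(w=9) 1-5(w=14) 3-5(w=1) 4-5(w=2)

step 1: add edge 3-5 (w=1); MST = {3-5(w=1)}
step 2: add edge 4-5 (w=2); MST = {3-5(w=1) 4-5(w=2)}
step 3: add edge 0-5 (w=3); MST = {0-5(w=3) 3-5(w=1) 4-5(w=2)}
step 4: add edge 1-2 (w=9); MST = {0-5(w=3) 1-2(w=9) 3-5(w=1) 4-5(w=2)}
step 5: add edge 1-5 (w=14); MST = {0-5(w=3) 1-2(w=9) 1-5(w=14) 3-5(w=1) 4-5(w=2)}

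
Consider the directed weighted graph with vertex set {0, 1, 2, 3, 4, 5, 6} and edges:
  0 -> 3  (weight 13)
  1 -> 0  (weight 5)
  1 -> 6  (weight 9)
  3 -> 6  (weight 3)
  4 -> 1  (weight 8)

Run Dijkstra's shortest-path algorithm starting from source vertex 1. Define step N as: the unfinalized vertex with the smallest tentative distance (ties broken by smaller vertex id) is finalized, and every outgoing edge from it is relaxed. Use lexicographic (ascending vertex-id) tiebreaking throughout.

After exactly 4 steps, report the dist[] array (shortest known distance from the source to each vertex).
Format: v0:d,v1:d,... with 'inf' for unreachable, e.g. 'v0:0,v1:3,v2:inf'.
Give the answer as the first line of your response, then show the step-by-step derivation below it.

v0:5,v1:0,v2:inf,v3:18,v4:inf,v5:inf,v6:9

step 1: dist = v0:5,v1:0,v2:inf,v3:inf,v4:inf,v5:inf,v6:9
step 2: dist = v0:5,v1:0,v2:inf,v3:18,v4:inf,v5:inf,v6:9
step 3: dist = v0:5,v1:0,v2:inf,v3:18,v4:inf,v5:inf,v6:9
step 4: dist = v0:5,v1:0,v2:inf,v3:18,v4:inf,v5:inf,v6:9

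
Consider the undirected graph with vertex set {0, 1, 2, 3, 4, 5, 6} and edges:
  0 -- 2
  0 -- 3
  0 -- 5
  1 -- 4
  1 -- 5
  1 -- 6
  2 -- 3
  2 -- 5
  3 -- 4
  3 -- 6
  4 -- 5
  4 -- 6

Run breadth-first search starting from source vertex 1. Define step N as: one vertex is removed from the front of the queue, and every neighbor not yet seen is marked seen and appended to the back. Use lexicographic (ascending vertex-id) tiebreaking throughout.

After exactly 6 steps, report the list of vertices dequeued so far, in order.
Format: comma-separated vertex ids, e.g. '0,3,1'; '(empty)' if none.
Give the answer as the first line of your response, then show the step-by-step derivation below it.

1,4,5,6,3,0

step 1: dequeue 1; queue=[4,5,6]; order=1
step 2: dequeue 4; queue=[5,6,3]; order=1,4
step 3: dequeue 5; queue=[6,3,0,2]; order=1,4,5
step 4: dequeue 6; queue=[3,0,2]; order=1,4,5,6
step 5: dequeue 3; queue=[0,2]; order=1,4,5,6,3
step 6: dequeue 0; queue=[2]; order=1,4,5,6,3,0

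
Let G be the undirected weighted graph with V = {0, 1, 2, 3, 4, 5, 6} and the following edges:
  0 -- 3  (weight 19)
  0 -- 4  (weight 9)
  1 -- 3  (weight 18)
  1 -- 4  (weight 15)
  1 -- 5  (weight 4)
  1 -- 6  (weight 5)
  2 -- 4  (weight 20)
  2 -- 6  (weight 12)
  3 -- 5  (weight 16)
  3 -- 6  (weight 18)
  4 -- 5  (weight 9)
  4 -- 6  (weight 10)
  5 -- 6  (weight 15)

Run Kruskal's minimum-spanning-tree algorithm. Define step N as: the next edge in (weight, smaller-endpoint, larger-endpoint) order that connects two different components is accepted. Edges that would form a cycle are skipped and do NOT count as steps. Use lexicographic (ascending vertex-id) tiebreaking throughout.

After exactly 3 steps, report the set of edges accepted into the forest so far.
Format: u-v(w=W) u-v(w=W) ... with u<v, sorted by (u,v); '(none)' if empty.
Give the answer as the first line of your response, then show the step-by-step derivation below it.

0-4(w=9) 1-5(w=4) 1-6(w=5)

step 1: add edge 1-5 (w=4); MST = {1-5(w=4)}
step 2: add edge 1-6 (w=5); MST = {1-5(w=4) 1-6(w=5)}
step 3: add edge 0-4 (w=9); MST = {0-4(w=9) 1-5(w=4) 1-6(w=5)}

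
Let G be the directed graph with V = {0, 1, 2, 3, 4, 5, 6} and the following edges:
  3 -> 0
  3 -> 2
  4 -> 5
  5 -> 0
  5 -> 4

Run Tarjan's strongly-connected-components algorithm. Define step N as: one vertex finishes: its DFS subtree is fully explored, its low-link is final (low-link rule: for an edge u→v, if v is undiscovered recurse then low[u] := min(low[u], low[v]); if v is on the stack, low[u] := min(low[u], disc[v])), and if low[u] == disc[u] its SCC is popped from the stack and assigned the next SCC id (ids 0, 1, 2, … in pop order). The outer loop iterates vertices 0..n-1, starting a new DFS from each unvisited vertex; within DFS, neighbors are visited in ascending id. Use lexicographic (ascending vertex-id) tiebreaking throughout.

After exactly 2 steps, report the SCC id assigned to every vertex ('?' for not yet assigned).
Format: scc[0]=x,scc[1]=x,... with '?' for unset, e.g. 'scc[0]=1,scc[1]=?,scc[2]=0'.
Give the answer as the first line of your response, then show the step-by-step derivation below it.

scc[0]=0,scc[1]=1,scc[2]=?,scc[3]=?,scc[4]=?,scc[5]=?,scc[6]=?

step 1: low=(low[0]=0,low[1]=?,low[2]=?,low[3]=?,low[4]=?,low[5]=?,low[6]=?); scc=(scc[0]=0,scc[1]=?,scc[2]=?,scc[3]=?,scc[4]=?,scc[5]=?,scc[6]=?)
step 2: low=(low[0]=0,low[1]=1,low[2]=?,low[3]=?,low[4]=?,low[5]=?,low[6]=?); scc=(scc[0]=0,scc[1]=1,scc[2]=?,scc[3]=?,scc[4]=?,scc[5]=?,scc[6]=?)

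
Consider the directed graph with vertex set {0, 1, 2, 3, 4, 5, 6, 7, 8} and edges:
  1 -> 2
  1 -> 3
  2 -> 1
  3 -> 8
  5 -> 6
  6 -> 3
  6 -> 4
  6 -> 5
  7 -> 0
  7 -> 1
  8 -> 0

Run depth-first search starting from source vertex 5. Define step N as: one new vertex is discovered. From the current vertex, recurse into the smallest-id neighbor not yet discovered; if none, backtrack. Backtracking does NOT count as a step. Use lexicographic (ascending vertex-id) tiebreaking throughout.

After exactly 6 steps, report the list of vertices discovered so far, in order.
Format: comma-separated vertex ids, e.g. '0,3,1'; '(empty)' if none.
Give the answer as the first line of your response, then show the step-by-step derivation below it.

5,6,3,8,0,4

step 1: discover 5; path=5; order=5
step 2: discover 6; path=5>6; order=5,6
step 3: discover 3; path=5>6>3; order=5,6,3
step 4: discover 8; path=5>6>3>8; order=5,6,3,8
step 5: discover 0; path=5>6>3>8>0; order=5,6,3,8,0
step 6: discover 4; path=5>6>4; order=5,6,3,8,0,4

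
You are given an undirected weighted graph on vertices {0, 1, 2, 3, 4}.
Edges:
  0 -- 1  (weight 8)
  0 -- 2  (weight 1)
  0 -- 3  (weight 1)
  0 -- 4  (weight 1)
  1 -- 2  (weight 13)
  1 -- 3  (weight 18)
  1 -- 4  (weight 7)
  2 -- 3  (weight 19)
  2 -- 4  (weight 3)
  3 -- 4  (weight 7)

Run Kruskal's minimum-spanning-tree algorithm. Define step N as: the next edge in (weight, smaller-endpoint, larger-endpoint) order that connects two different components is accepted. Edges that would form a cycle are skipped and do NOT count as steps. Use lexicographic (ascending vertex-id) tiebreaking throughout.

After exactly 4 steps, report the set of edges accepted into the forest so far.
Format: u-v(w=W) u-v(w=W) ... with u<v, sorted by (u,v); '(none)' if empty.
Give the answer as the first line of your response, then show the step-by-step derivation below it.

0-2(w=1) 0-3(w=1) 0-4(w=1) 1-4(w=7)

step 1: add edge 0-2 (w=1); MST = {0-2(w=1)}
step 2: add edge 0-3 (w=1); MST = {0-2(w=1) 0-3(w=1)}
step 3: add edge 0-4 (w=1); MST = {0-2(w=1) 0-3(w=1) 0-4(w=1)}
step 4: add edge 1-4 (w=7); MST = {0-2(w=1) 0-3(w=1) 0-4(w=1) 1-4(w=7)}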